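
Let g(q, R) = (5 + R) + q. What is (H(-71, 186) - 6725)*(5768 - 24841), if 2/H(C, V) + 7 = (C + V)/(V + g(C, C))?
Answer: 14623250027/114 ≈ 1.2827e+8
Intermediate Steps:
g(q, R) = 5 + R + q
H(C, V) = 2/(-7 + (C + V)/(5 + V + 2*C)) (H(C, V) = 2/(-7 + (C + V)/(V + (5 + C + C))) = 2/(-7 + (C + V)/(V + (5 + 2*C))) = 2/(-7 + (C + V)/(5 + V + 2*C)))
(H(-71, 186) - 6725)*(5768 - 24841) = (2*(-5 - 1*186 - 2*(-71))/(35 + 6*186 + 13*(-71)) - 6725)*(5768 - 24841) = (2*(-5 - 186 + 142)/(35 + 1116 - 923) - 6725)*(-19073) = (2*(-49)/228 - 6725)*(-19073) = (2*(1/228)*(-49) - 6725)*(-19073) = (-49/114 - 6725)*(-19073) = -766699/114*(-19073) = 14623250027/114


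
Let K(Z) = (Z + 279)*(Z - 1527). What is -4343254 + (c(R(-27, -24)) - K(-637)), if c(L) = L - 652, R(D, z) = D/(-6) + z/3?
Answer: -10237243/2 ≈ -5.1186e+6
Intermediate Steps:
R(D, z) = -D/6 + z/3 (R(D, z) = D*(-⅙) + z*(⅓) = -D/6 + z/3)
c(L) = -652 + L
K(Z) = (-1527 + Z)*(279 + Z) (K(Z) = (279 + Z)*(-1527 + Z) = (-1527 + Z)*(279 + Z))
-4343254 + (c(R(-27, -24)) - K(-637)) = -4343254 + ((-652 + (-⅙*(-27) + (⅓)*(-24))) - (-426033 + (-637)² - 1248*(-637))) = -4343254 + ((-652 + (9/2 - 8)) - (-426033 + 405769 + 794976)) = -4343254 + ((-652 - 7/2) - 1*774712) = -4343254 + (-1311/2 - 774712) = -4343254 - 1550735/2 = -10237243/2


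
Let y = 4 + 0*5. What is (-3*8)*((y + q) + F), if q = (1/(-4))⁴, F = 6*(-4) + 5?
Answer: 11517/32 ≈ 359.91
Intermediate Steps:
F = -19 (F = -24 + 5 = -19)
q = 1/256 (q = (-¼)⁴ = 1/256 ≈ 0.0039063)
y = 4 (y = 4 + 0 = 4)
(-3*8)*((y + q) + F) = (-3*8)*((4 + 1/256) - 19) = -24*(1025/256 - 19) = -24*(-3839/256) = 11517/32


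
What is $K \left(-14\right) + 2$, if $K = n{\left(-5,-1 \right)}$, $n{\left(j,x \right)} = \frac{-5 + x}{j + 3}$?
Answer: $-40$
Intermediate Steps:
$n{\left(j,x \right)} = \frac{-5 + x}{3 + j}$
$K = 3$ ($K = \frac{-5 - 1}{3 - 5} = \frac{1}{-2} \left(-6\right) = \left(- \frac{1}{2}\right) \left(-6\right) = 3$)
$K \left(-14\right) + 2 = 3 \left(-14\right) + 2 = -42 + 2 = -40$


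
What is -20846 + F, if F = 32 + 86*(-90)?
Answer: -28554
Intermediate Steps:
F = -7708 (F = 32 - 7740 = -7708)
-20846 + F = -20846 - 7708 = -28554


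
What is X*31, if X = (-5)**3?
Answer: -3875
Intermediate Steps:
X = -125
X*31 = -125*31 = -3875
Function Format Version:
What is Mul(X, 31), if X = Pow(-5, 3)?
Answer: -3875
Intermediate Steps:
X = -125
Mul(X, 31) = Mul(-125, 31) = -3875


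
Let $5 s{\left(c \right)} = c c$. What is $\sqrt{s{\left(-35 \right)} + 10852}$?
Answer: $9 \sqrt{137} \approx 105.34$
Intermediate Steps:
$s{\left(c \right)} = \frac{c^{2}}{5}$ ($s{\left(c \right)} = \frac{c c}{5} = \frac{c^{2}}{5}$)
$\sqrt{s{\left(-35 \right)} + 10852} = \sqrt{\frac{\left(-35\right)^{2}}{5} + 10852} = \sqrt{\frac{1}{5} \cdot 1225 + 10852} = \sqrt{245 + 10852} = \sqrt{11097} = 9 \sqrt{137}$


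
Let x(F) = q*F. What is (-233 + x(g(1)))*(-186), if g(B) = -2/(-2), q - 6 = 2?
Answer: 41850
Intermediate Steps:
q = 8 (q = 6 + 2 = 8)
g(B) = 1 (g(B) = -2*(-½) = 1)
x(F) = 8*F
(-233 + x(g(1)))*(-186) = (-233 + 8*1)*(-186) = (-233 + 8)*(-186) = -225*(-186) = 41850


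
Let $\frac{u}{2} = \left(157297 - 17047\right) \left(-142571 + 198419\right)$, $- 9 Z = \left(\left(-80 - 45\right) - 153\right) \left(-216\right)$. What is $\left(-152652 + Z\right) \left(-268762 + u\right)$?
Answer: $-2495825633699112$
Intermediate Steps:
$Z = -6672$ ($Z = - \frac{\left(\left(-80 - 45\right) - 153\right) \left(-216\right)}{9} = - \frac{\left(-125 - 153\right) \left(-216\right)}{9} = - \frac{\left(-278\right) \left(-216\right)}{9} = \left(- \frac{1}{9}\right) 60048 = -6672$)
$u = 15665364000$ ($u = 2 \left(157297 - 17047\right) \left(-142571 + 198419\right) = 2 \cdot 140250 \cdot 55848 = 2 \cdot 7832682000 = 15665364000$)
$\left(-152652 + Z\right) \left(-268762 + u\right) = \left(-152652 - 6672\right) \left(-268762 + 15665364000\right) = \left(-159324\right) 15665095238 = -2495825633699112$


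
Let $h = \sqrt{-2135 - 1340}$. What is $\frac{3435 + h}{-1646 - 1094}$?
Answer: $- \frac{687}{548} - \frac{i \sqrt{139}}{548} \approx -1.2536 - 0.021514 i$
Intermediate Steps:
$h = 5 i \sqrt{139}$ ($h = \sqrt{-3475} = 5 i \sqrt{139} \approx 58.949 i$)
$\frac{3435 + h}{-1646 - 1094} = \frac{3435 + 5 i \sqrt{139}}{-1646 - 1094} = \frac{3435 + 5 i \sqrt{139}}{-2740} = \left(3435 + 5 i \sqrt{139}\right) \left(- \frac{1}{2740}\right) = - \frac{687}{548} - \frac{i \sqrt{139}}{548}$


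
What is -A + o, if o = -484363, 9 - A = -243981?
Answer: -728353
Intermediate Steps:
A = 243990 (A = 9 - 1*(-243981) = 9 + 243981 = 243990)
-A + o = -1*243990 - 484363 = -243990 - 484363 = -728353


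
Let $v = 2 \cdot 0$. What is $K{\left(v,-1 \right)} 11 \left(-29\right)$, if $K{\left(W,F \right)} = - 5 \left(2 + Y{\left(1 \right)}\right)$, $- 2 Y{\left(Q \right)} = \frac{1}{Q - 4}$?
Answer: $\frac{20735}{6} \approx 3455.8$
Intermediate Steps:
$v = 0$
$Y{\left(Q \right)} = - \frac{1}{2 \left(-4 + Q\right)}$ ($Y{\left(Q \right)} = - \frac{1}{2 \left(Q - 4\right)} = - \frac{1}{2 \left(-4 + Q\right)}$)
$K{\left(W,F \right)} = - \frac{65}{6}$ ($K{\left(W,F \right)} = - 5 \left(2 - \frac{1}{-8 + 2 \cdot 1}\right) = - 5 \left(2 - \frac{1}{-8 + 2}\right) = - 5 \left(2 - \frac{1}{-6}\right) = - 5 \left(2 - - \frac{1}{6}\right) = - 5 \left(2 + \frac{1}{6}\right) = \left(-5\right) \frac{13}{6} = - \frac{65}{6}$)
$K{\left(v,-1 \right)} 11 \left(-29\right) = \left(- \frac{65}{6}\right) 11 \left(-29\right) = \left(- \frac{715}{6}\right) \left(-29\right) = \frac{20735}{6}$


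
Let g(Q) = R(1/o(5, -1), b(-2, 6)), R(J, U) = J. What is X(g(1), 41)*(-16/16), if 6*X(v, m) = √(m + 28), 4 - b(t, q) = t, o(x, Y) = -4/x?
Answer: -√69/6 ≈ -1.3844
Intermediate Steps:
b(t, q) = 4 - t
g(Q) = -5/4 (g(Q) = 1/(-4/5) = 1/(-4*⅕) = 1/(-⅘) = -5/4)
X(v, m) = √(28 + m)/6 (X(v, m) = √(m + 28)/6 = √(28 + m)/6)
X(g(1), 41)*(-16/16) = (√(28 + 41)/6)*(-16/16) = (√69/6)*(-16*1/16) = (√69/6)*(-1) = -√69/6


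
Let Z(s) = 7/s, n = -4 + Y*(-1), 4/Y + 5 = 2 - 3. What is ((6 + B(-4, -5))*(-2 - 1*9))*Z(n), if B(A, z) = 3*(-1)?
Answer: 693/10 ≈ 69.300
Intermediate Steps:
B(A, z) = -3
Y = -⅔ (Y = 4/(-5 + (2 - 3)) = 4/(-5 - 1) = 4/(-6) = 4*(-⅙) = -⅔ ≈ -0.66667)
n = -10/3 (n = -4 - ⅔*(-1) = -4 + ⅔ = -10/3 ≈ -3.3333)
((6 + B(-4, -5))*(-2 - 1*9))*Z(n) = ((6 - 3)*(-2 - 1*9))*(7/(-10/3)) = (3*(-2 - 9))*(7*(-3/10)) = (3*(-11))*(-21/10) = -33*(-21/10) = 693/10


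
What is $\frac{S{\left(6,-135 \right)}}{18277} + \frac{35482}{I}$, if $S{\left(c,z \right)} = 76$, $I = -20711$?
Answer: $- \frac{646930478}{378534947} \approx -1.709$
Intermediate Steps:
$\frac{S{\left(6,-135 \right)}}{18277} + \frac{35482}{I} = \frac{76}{18277} + \frac{35482}{-20711} = 76 \cdot \frac{1}{18277} + 35482 \left(- \frac{1}{20711}\right) = \frac{76}{18277} - \frac{35482}{20711} = - \frac{646930478}{378534947}$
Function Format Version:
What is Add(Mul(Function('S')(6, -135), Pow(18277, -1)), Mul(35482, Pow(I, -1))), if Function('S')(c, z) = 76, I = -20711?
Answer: Rational(-646930478, 378534947) ≈ -1.7090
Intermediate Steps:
Add(Mul(Function('S')(6, -135), Pow(18277, -1)), Mul(35482, Pow(I, -1))) = Add(Mul(76, Pow(18277, -1)), Mul(35482, Pow(-20711, -1))) = Add(Mul(76, Rational(1, 18277)), Mul(35482, Rational(-1, 20711))) = Add(Rational(76, 18277), Rational(-35482, 20711)) = Rational(-646930478, 378534947)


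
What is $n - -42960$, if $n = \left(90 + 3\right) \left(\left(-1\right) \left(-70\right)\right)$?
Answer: $49470$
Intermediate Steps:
$n = 6510$ ($n = 93 \cdot 70 = 6510$)
$n - -42960 = 6510 - -42960 = 6510 + 42960 = 49470$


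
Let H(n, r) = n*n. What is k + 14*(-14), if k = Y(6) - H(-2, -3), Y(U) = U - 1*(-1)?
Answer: -193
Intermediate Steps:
Y(U) = 1 + U (Y(U) = U + 1 = 1 + U)
H(n, r) = n²
k = 3 (k = (1 + 6) - 1*(-2)² = 7 - 1*4 = 7 - 4 = 3)
k + 14*(-14) = 3 + 14*(-14) = 3 - 196 = -193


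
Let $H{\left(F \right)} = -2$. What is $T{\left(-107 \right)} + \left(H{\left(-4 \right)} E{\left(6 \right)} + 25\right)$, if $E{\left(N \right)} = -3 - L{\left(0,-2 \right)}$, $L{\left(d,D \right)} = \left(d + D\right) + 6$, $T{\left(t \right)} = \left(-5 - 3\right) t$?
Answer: $895$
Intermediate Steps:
$T{\left(t \right)} = - 8 t$
$L{\left(d,D \right)} = 6 + D + d$ ($L{\left(d,D \right)} = \left(D + d\right) + 6 = 6 + D + d$)
$E{\left(N \right)} = -7$ ($E{\left(N \right)} = -3 - \left(6 - 2 + 0\right) = -3 - 4 = -7$)
$T{\left(-107 \right)} + \left(H{\left(-4 \right)} E{\left(6 \right)} + 25\right) = \left(-8\right) \left(-107\right) + \left(\left(-2\right) \left(-7\right) + 25\right) = 856 + \left(14 + 25\right) = 856 + 39 = 895$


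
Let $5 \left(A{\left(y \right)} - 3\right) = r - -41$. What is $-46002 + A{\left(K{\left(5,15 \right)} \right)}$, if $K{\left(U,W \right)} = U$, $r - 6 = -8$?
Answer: $- \frac{229956}{5} \approx -45991.0$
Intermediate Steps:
$r = -2$ ($r = 6 - 8 = -2$)
$A{\left(y \right)} = \frac{54}{5}$ ($A{\left(y \right)} = 3 + \frac{-2 - -41}{5} = 3 + \frac{-2 + 41}{5} = 3 + \frac{1}{5} \cdot 39 = 3 + \frac{39}{5} = \frac{54}{5}$)
$-46002 + A{\left(K{\left(5,15 \right)} \right)} = -46002 + \frac{54}{5} = - \frac{229956}{5}$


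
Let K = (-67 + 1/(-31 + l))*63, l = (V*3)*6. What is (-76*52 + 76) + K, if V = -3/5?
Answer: -1692588/209 ≈ -8098.5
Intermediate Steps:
V = -⅗ (V = -3*⅕ = -⅗ ≈ -0.60000)
l = -54/5 (l = -⅗*3*6 = -9/5*6 = -54/5 ≈ -10.800)
K = -882504/209 (K = (-67 + 1/(-31 - 54/5))*63 = (-67 + 1/(-209/5))*63 = (-67 - 5/209)*63 = -14008/209*63 = -882504/209 ≈ -4222.5)
(-76*52 + 76) + K = (-76*52 + 76) - 882504/209 = (-3952 + 76) - 882504/209 = -3876 - 882504/209 = -1692588/209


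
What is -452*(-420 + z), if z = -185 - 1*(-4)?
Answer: 271652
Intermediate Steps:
z = -181 (z = -185 + 4 = -181)
-452*(-420 + z) = -452*(-420 - 181) = -452*(-601) = 271652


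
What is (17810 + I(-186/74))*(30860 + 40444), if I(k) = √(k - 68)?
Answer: 1269924240 + 71304*I*√96533/37 ≈ 1.2699e+9 + 5.9876e+5*I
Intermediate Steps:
I(k) = √(-68 + k)
(17810 + I(-186/74))*(30860 + 40444) = (17810 + √(-68 - 186/74))*(30860 + 40444) = (17810 + √(-68 - 186*1/74))*71304 = (17810 + √(-68 - 93/37))*71304 = (17810 + √(-2609/37))*71304 = (17810 + I*√96533/37)*71304 = 1269924240 + 71304*I*√96533/37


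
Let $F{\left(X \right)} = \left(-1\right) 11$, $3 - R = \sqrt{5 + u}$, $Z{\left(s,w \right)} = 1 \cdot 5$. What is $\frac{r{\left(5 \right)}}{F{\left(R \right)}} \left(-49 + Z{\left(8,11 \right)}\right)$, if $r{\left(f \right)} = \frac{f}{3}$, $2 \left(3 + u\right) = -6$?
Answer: $\frac{20}{3} \approx 6.6667$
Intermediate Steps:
$Z{\left(s,w \right)} = 5$
$u = -6$ ($u = -3 + \frac{1}{2} \left(-6\right) = -3 - 3 = -6$)
$r{\left(f \right)} = \frac{f}{3}$ ($r{\left(f \right)} = f \frac{1}{3} = \frac{f}{3}$)
$R = 3 - i$ ($R = 3 - \sqrt{5 - 6} = 3 - \sqrt{-1} = 3 - i \approx 3.0 - 1.0 i$)
$F{\left(X \right)} = -11$
$\frac{r{\left(5 \right)}}{F{\left(R \right)}} \left(-49 + Z{\left(8,11 \right)}\right) = \frac{\frac{1}{3} \cdot 5}{-11} \left(-49 + 5\right) = \frac{5}{3} \left(- \frac{1}{11}\right) \left(-44\right) = \left(- \frac{5}{33}\right) \left(-44\right) = \frac{20}{3}$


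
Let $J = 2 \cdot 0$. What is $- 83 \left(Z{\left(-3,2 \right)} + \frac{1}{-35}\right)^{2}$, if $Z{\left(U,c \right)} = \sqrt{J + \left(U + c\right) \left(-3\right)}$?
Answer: $- \frac{305108}{1225} + \frac{166 \sqrt{3}}{35} \approx -240.85$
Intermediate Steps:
$J = 0$
$Z{\left(U,c \right)} = \sqrt{- 3 U - 3 c}$ ($Z{\left(U,c \right)} = \sqrt{0 + \left(U + c\right) \left(-3\right)} = \sqrt{0 - \left(3 U + 3 c\right)} = \sqrt{- 3 U - 3 c}$)
$- 83 \left(Z{\left(-3,2 \right)} + \frac{1}{-35}\right)^{2} = - 83 \left(\sqrt{\left(-3\right) \left(-3\right) - 6} + \frac{1}{-35}\right)^{2} = - 83 \left(\sqrt{9 - 6} - \frac{1}{35}\right)^{2} = - 83 \left(\sqrt{3} - \frac{1}{35}\right)^{2} = - 83 \left(- \frac{1}{35} + \sqrt{3}\right)^{2}$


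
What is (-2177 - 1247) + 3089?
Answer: -335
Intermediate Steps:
(-2177 - 1247) + 3089 = -3424 + 3089 = -335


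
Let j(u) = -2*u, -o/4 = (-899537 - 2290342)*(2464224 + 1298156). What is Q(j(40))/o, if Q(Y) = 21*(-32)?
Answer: -2/142875439905 ≈ -1.3998e-11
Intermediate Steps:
o = 48006147808080 (o = -4*(-899537 - 2290342)*(2464224 + 1298156) = -(-12759516)*3762380 = -4*(-12001536952020) = 48006147808080)
Q(Y) = -672
Q(j(40))/o = -672/48006147808080 = -672*1/48006147808080 = -2/142875439905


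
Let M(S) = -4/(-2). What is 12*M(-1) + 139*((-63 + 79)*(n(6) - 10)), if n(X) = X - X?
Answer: -22216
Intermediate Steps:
n(X) = 0
M(S) = 2 (M(S) = -4*(-½) = 2)
12*M(-1) + 139*((-63 + 79)*(n(6) - 10)) = 12*2 + 139*((-63 + 79)*(0 - 10)) = 24 + 139*(16*(-10)) = 24 + 139*(-160) = 24 - 22240 = -22216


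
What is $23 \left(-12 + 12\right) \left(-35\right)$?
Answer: $0$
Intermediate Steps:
$23 \left(-12 + 12\right) \left(-35\right) = 23 \cdot 0 \left(-35\right) = 0 \left(-35\right) = 0$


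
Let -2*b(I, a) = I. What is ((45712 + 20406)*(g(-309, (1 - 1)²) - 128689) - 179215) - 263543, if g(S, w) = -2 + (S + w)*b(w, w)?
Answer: -8509234296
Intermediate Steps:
b(I, a) = -I/2
g(S, w) = -2 - w*(S + w)/2 (g(S, w) = -2 + (S + w)*(-w/2) = -2 - w*(S + w)/2)
((45712 + 20406)*(g(-309, (1 - 1)²) - 128689) - 179215) - 263543 = ((45712 + 20406)*((-2 - (1 - 1)⁴/2 - ½*(-309)*(1 - 1)²) - 128689) - 179215) - 263543 = (66118*((-2 - (0²)²/2 - ½*(-309)*0²) - 128689) - 179215) - 263543 = (66118*((-2 - ½*0² - ½*(-309)*0) - 128689) - 179215) - 263543 = (66118*((-2 - ½*0 + 0) - 128689) - 179215) - 263543 = (66118*((-2 + 0 + 0) - 128689) - 179215) - 263543 = (66118*(-2 - 128689) - 179215) - 263543 = (66118*(-128691) - 179215) - 263543 = (-8508791538 - 179215) - 263543 = -8508970753 - 263543 = -8509234296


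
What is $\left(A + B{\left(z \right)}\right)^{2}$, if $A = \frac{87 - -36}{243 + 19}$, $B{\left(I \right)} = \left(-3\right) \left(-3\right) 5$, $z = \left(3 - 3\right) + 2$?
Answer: $\frac{141919569}{68644} \approx 2067.5$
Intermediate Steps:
$z = 2$ ($z = 0 + 2 = 2$)
$B{\left(I \right)} = 45$ ($B{\left(I \right)} = 9 \cdot 5 = 45$)
$A = \frac{123}{262}$ ($A = \frac{87 + 36}{262} = 123 \cdot \frac{1}{262} = \frac{123}{262} \approx 0.46947$)
$\left(A + B{\left(z \right)}\right)^{2} = \left(\frac{123}{262} + 45\right)^{2} = \left(\frac{11913}{262}\right)^{2} = \frac{141919569}{68644}$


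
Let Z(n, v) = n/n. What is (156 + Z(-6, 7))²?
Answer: 24649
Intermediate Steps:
Z(n, v) = 1
(156 + Z(-6, 7))² = (156 + 1)² = 157² = 24649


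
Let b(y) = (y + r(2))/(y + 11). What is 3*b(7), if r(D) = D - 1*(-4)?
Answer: 13/6 ≈ 2.1667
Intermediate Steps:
r(D) = 4 + D (r(D) = D + 4 = 4 + D)
b(y) = (6 + y)/(11 + y) (b(y) = (y + (4 + 2))/(y + 11) = (y + 6)/(11 + y) = (6 + y)/(11 + y))
3*b(7) = 3*((6 + 7)/(11 + 7)) = 3*(13/18) = 13/6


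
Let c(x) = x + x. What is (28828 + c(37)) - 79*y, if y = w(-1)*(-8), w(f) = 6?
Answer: 32694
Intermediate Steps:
c(x) = 2*x
y = -48 (y = 6*(-8) = -48)
(28828 + c(37)) - 79*y = (28828 + 2*37) - 79*(-48) = (28828 + 74) + 3792 = 28902 + 3792 = 32694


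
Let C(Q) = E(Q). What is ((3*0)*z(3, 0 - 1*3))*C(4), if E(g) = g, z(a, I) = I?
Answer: 0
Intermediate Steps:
C(Q) = Q
((3*0)*z(3, 0 - 1*3))*C(4) = ((3*0)*(0 - 1*3))*4 = (0*(0 - 3))*4 = (0*(-3))*4 = 0*4 = 0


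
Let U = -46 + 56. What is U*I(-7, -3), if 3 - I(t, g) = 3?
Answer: 0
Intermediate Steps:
I(t, g) = 0 (I(t, g) = 3 - 1*3 = 3 - 3 = 0)
U = 10
U*I(-7, -3) = 10*0 = 0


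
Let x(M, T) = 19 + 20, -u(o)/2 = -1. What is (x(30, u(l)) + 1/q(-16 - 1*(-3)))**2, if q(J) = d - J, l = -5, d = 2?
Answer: 343396/225 ≈ 1526.2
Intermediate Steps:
u(o) = 2 (u(o) = -2*(-1) = 2)
q(J) = 2 - J
x(M, T) = 39
(x(30, u(l)) + 1/q(-16 - 1*(-3)))**2 = (39 + 1/(2 - (-16 - 1*(-3))))**2 = (39 + 1/(2 - (-16 + 3)))**2 = (39 + 1/(2 - 1*(-13)))**2 = (39 + 1/(2 + 13))**2 = (39 + 1/15)**2 = (586/15)**2 = 343396/225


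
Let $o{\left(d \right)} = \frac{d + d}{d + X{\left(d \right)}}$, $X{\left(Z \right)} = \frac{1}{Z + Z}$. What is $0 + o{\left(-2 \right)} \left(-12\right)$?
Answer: $- \frac{64}{3} \approx -21.333$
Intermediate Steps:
$X{\left(Z \right)} = \frac{1}{2 Z}$
$o{\left(d \right)} = \frac{2 d}{d + \frac{1}{2 d}}$ ($o{\left(d \right)} = \frac{d + d}{d + \frac{1}{2 d}} = \frac{2 d}{d + \frac{1}{2 d}}$)
$0 + o{\left(-2 \right)} \left(-12\right) = 0 + \frac{4 \left(-2\right)^{2}}{1 + 2 \left(-2\right)^{2}} \left(-12\right) = 0 + 4 \cdot 4 \frac{1}{1 + 2 \cdot 4} \left(-12\right) = 0 + 4 \cdot 4 \frac{1}{1 + 8} \left(-12\right) = 0 + 4 \cdot 4 \cdot \frac{1}{9} \left(-12\right) = 0 + \frac{16}{9} \left(-12\right) = 0 - \frac{64}{3} = - \frac{64}{3}$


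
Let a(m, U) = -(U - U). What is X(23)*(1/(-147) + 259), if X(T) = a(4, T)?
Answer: 0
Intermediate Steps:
a(m, U) = 0 (a(m, U) = -1*0 = 0)
X(T) = 0
X(23)*(1/(-147) + 259) = 0*(1/(-147) + 259) = 0*(-1/147 + 259) = 0*(38072/147) = 0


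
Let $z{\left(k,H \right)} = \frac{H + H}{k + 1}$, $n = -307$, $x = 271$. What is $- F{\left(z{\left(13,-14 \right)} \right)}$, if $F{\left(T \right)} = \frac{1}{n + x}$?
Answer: $\frac{1}{36} \approx 0.027778$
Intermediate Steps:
$z{\left(k,H \right)} = \frac{2 H}{1 + k}$
$F{\left(T \right)} = - \frac{1}{36}$ ($F{\left(T \right)} = \frac{1}{-307 + 271} = \frac{1}{-36} = - \frac{1}{36}$)
$- F{\left(z{\left(13,-14 \right)} \right)} = \left(-1\right) \left(- \frac{1}{36}\right) = \frac{1}{36}$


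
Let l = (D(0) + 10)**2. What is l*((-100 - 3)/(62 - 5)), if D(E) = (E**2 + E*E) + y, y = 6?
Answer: -26368/57 ≈ -462.60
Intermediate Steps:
D(E) = 6 + 2*E**2 (D(E) = (E**2 + E*E) + 6 = (E**2 + E**2) + 6 = 2*E**2 + 6 = 6 + 2*E**2)
l = 256 (l = ((6 + 2*0**2) + 10)**2 = ((6 + 2*0) + 10)**2 = ((6 + 0) + 10)**2 = (6 + 10)**2 = 16**2 = 256)
l*((-100 - 3)/(62 - 5)) = 256*((-100 - 3)/(62 - 5)) = 256*(-103/57) = -26368/57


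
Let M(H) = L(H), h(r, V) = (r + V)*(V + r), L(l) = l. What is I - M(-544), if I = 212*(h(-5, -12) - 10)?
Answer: 59692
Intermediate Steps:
h(r, V) = (V + r)² (h(r, V) = (V + r)*(V + r) = (V + r)²)
M(H) = H
I = 59148 (I = 212*((-12 - 5)² - 10) = 212*((-17)² - 10) = 212*(289 - 10) = 212*279 = 59148)
I - M(-544) = 59148 - 1*(-544) = 59148 + 544 = 59692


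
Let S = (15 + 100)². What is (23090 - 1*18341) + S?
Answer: 17974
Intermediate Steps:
S = 13225 (S = 115² = 13225)
(23090 - 1*18341) + S = (23090 - 1*18341) + 13225 = (23090 - 18341) + 13225 = 4749 + 13225 = 17974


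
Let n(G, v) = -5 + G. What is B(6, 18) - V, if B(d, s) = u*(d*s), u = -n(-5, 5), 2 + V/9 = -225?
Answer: 3123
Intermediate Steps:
V = -2043 (V = -18 + 9*(-225) = -18 - 2025 = -2043)
u = 10 (u = -(-5 - 5) = -1*(-10) = 10)
B(d, s) = 10*d*s (B(d, s) = 10*(d*s) = 10*d*s)
B(6, 18) - V = 10*6*18 - 1*(-2043) = 1080 + 2043 = 3123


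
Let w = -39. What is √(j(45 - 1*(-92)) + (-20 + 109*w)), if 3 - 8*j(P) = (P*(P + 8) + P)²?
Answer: I*√800228338/4 ≈ 7072.1*I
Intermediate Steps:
j(P) = 3/8 - (P + P*(8 + P))²/8 (j(P) = 3/8 - (P*(P + 8) + P)²/8 = 3/8 - (P*(8 + P) + P)²/8 = 3/8 - (P + P*(8 + P))²/8)
√(j(45 - 1*(-92)) + (-20 + 109*w)) = √((3/8 - (45 - 1*(-92))²*(9 + (45 - 1*(-92)))²/8) + (-20 + 109*(-39))) = √((3/8 - (45 + 92)²*(9 + (45 + 92))²/8) + (-20 - 4251)) = √((3/8 - ⅛*137²*(9 + 137)²) - 4271) = √((3/8 - ⅛*18769*146²) - 4271) = √((3/8 - ⅛*18769*21316) - 4271) = √((3/8 - 100020001/2) - 4271) = √(-400080001/8 - 4271) = √(-400114169/8) = I*√800228338/4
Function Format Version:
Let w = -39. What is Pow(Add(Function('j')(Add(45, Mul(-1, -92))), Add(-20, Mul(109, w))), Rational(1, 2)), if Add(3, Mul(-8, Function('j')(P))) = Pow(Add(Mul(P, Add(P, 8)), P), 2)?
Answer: Mul(Rational(1, 4), I, Pow(800228338, Rational(1, 2))) ≈ Mul(7072.1, I)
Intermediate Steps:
Function('j')(P) = Add(Rational(3, 8), Mul(Rational(-1, 8), Pow(Add(P, Mul(P, Add(8, P))), 2))) (Function('j')(P) = Add(Rational(3, 8), Mul(Rational(-1, 8), Pow(Add(Mul(P, Add(P, 8)), P), 2))) = Add(Rational(3, 8), Mul(Rational(-1, 8), Pow(Add(Mul(P, Add(8, P)), P), 2))) = Add(Rational(3, 8), Mul(Rational(-1, 8), Pow(Add(P, Mul(P, Add(8, P))), 2))))
Pow(Add(Function('j')(Add(45, Mul(-1, -92))), Add(-20, Mul(109, w))), Rational(1, 2)) = Pow(Add(Add(Rational(3, 8), Mul(Rational(-1, 8), Pow(Add(45, Mul(-1, -92)), 2), Pow(Add(9, Add(45, Mul(-1, -92))), 2))), Add(-20, Mul(109, -39))), Rational(1, 2)) = Pow(Add(Add(Rational(3, 8), Mul(Rational(-1, 8), Pow(Add(45, 92), 2), Pow(Add(9, Add(45, 92)), 2))), Add(-20, -4251)), Rational(1, 2)) = Pow(Add(Add(Rational(3, 8), Mul(Rational(-1, 8), Pow(137, 2), Pow(Add(9, 137), 2))), -4271), Rational(1, 2)) = Pow(Add(Add(Rational(3, 8), Mul(Rational(-1, 8), 18769, Pow(146, 2))), -4271), Rational(1, 2)) = Pow(Add(Add(Rational(3, 8), Mul(Rational(-1, 8), 18769, 21316)), -4271), Rational(1, 2)) = Pow(Add(Add(Rational(3, 8), Rational(-100020001, 2)), -4271), Rational(1, 2)) = Pow(Add(Rational(-400080001, 8), -4271), Rational(1, 2)) = Pow(Rational(-400114169, 8), Rational(1, 2)) = Mul(Rational(1, 4), I, Pow(800228338, Rational(1, 2)))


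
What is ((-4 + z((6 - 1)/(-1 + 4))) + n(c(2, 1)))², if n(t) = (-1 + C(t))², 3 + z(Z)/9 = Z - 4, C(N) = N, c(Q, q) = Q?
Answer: 2601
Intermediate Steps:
z(Z) = -63 + 9*Z (z(Z) = -27 + 9*(Z - 4) = -27 + 9*(-4 + Z) = -27 + (-36 + 9*Z) = -63 + 9*Z)
n(t) = (-1 + t)²
((-4 + z((6 - 1)/(-1 + 4))) + n(c(2, 1)))² = ((-4 + (-63 + 9*((6 - 1)/(-1 + 4)))) + (-1 + 2)²)² = ((-4 + (-63 + 9*(5/3))) + 1²)² = ((-4 + (-63 + 9*(5*(⅓)))) + 1)² = ((-4 + (-63 + 9*(5/3))) + 1)² = ((-4 + (-63 + 15)) + 1)² = ((-4 - 48) + 1)² = (-52 + 1)² = (-51)² = 2601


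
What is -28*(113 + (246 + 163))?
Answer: -14616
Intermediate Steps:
-28*(113 + (246 + 163)) = -28*(113 + 409) = -28*522 = -14616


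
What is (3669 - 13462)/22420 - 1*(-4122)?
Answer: 92405447/22420 ≈ 4121.6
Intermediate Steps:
(3669 - 13462)/22420 - 1*(-4122) = -9793*1/22420 + 4122 = -9793/22420 + 4122 = 92405447/22420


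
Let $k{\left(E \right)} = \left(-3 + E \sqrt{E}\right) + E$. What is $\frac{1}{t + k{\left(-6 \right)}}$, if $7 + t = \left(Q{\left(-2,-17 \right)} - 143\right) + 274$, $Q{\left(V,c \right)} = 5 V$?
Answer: $\frac{35}{3747} + \frac{2 i \sqrt{6}}{3747} \approx 0.0093408 + 0.0013074 i$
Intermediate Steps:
$t = 114$ ($t = -7 + \left(\left(5 \left(-2\right) - 143\right) + 274\right) = -7 + \left(\left(-10 - 143\right) + 274\right) = -7 + \left(-153 + 274\right) = -7 + 121 = 114$)
$k{\left(E \right)} = -3 + E + E^{\frac{3}{2}}$ ($k{\left(E \right)} = \left(-3 + E^{\frac{3}{2}}\right) + E = -3 + E + E^{\frac{3}{2}}$)
$\frac{1}{t + k{\left(-6 \right)}} = \frac{1}{114 - \left(9 + 6 i \sqrt{6}\right)} = \frac{1}{105 - 6 i \sqrt{6}}$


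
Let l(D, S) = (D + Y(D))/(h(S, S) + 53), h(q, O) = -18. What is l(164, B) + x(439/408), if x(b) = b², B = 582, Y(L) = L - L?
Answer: 34045331/5826240 ≈ 5.8434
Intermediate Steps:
Y(L) = 0
l(D, S) = D/35 (l(D, S) = (D + 0)/(-18 + 53) = D/35)
l(164, B) + x(439/408) = (1/35)*164 + (439/408)² = 164/35 + (439*(1/408))² = 164/35 + (439/408)² = 164/35 + 192721/166464 = 34045331/5826240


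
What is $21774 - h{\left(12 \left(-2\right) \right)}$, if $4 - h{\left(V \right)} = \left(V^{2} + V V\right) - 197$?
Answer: $22725$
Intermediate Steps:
$h{\left(V \right)} = 201 - 2 V^{2}$ ($h{\left(V \right)} = 4 - \left(\left(V^{2} + V V\right) - 197\right) = 4 - \left(\left(V^{2} + V^{2}\right) - 197\right) = 4 - \left(2 V^{2} - 197\right) = 4 - \left(-197 + 2 V^{2}\right) = 201 - 2 V^{2}$)
$21774 - h{\left(12 \left(-2\right) \right)} = 21774 - \left(201 - 2 \left(12 \left(-2\right)\right)^{2}\right) = 21774 - \left(201 - 2 \left(-24\right)^{2}\right) = 21774 - \left(201 - 1152\right) = 21774 - -951 = 21774 + 951 = 22725$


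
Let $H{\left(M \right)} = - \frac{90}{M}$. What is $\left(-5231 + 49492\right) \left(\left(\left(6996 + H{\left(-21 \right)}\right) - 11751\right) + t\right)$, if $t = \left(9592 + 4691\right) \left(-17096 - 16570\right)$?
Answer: $-21283177539123$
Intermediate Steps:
$t = -480851478$ ($t = 14283 \left(-33666\right) = -480851478$)
$\left(-5231 + 49492\right) \left(\left(\left(6996 + H{\left(-21 \right)}\right) - 11751\right) + t\right) = \left(-5231 + 49492\right) \left(\left(\left(6996 - \frac{90}{-21}\right) - 11751\right) - 480851478\right) = 44261 \left(\left(\left(6996 - - \frac{30}{7}\right) - 11751\right) - 480851478\right) = 44261 \left(\left(\left(6996 + \frac{30}{7}\right) - 11751\right) - 480851478\right) = 44261 \left(\left(\frac{49002}{7} - 11751\right) - 480851478\right) = 44261 \left(- \frac{33255}{7} - 480851478\right) = 44261 \left(- \frac{3365993601}{7}\right) = -21283177539123$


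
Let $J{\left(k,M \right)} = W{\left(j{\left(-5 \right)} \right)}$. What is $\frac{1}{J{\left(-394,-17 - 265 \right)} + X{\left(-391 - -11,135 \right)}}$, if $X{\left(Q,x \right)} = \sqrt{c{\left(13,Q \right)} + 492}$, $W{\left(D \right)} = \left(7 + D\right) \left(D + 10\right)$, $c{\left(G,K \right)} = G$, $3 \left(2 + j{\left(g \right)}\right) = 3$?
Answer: $\frac{54}{2411} - \frac{\sqrt{505}}{2411} \approx 0.013077$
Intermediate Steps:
$j{\left(g \right)} = -1$ ($j{\left(g \right)} = -2 + \frac{1}{3} \cdot 3 = -2 + 1 = -1$)
$W{\left(D \right)} = \left(7 + D\right) \left(10 + D\right)$
$X{\left(Q,x \right)} = \sqrt{505}$ ($X{\left(Q,x \right)} = \sqrt{13 + 492} = \sqrt{505}$)
$J{\left(k,M \right)} = 54$ ($J{\left(k,M \right)} = 70 + \left(-1\right)^{2} + 17 \left(-1\right) = 70 + 1 - 17 = 54$)
$\frac{1}{J{\left(-394,-17 - 265 \right)} + X{\left(-391 - -11,135 \right)}} = \frac{1}{54 + \sqrt{505}}$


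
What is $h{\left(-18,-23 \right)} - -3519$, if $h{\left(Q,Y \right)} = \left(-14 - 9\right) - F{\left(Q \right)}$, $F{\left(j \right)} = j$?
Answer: $3514$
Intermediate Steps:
$h{\left(Q,Y \right)} = -23 - Q$ ($h{\left(Q,Y \right)} = \left(-14 - 9\right) - Q = -23 - Q$)
$h{\left(-18,-23 \right)} - -3519 = \left(-23 - -18\right) - -3519 = \left(-23 + 18\right) + 3519 = -5 + 3519 = 3514$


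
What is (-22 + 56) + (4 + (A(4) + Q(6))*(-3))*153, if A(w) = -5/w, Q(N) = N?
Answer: -6137/4 ≈ -1534.3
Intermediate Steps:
(-22 + 56) + (4 + (A(4) + Q(6))*(-3))*153 = (-22 + 56) + (4 + (-5/4 + 6)*(-3))*153 = 34 + (4 + (-5*1/4 + 6)*(-3))*153 = 34 + (4 + (-5/4 + 6)*(-3))*153 = 34 + (4 + (19/4)*(-3))*153 = 34 + (4 - 57/4)*153 = 34 - 41/4*153 = 34 - 6273/4 = -6137/4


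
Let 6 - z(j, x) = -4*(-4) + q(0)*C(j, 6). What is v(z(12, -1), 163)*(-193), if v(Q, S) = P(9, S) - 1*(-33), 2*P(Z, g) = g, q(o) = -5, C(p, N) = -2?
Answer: -44197/2 ≈ -22099.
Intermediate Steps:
P(Z, g) = g/2
z(j, x) = -20 (z(j, x) = 6 - (-4*(-4) - 5*(-2)) = 6 - (16 + 10) = 6 - 1*26 = 6 - 26 = -20)
v(Q, S) = 33 + S/2 (v(Q, S) = S/2 - 1*(-33) = S/2 + 33 = 33 + S/2)
v(z(12, -1), 163)*(-193) = (33 + (½)*163)*(-193) = (33 + 163/2)*(-193) = (229/2)*(-193) = -44197/2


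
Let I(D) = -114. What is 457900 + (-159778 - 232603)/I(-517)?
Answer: 52592981/114 ≈ 4.6134e+5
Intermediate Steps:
457900 + (-159778 - 232603)/I(-517) = 457900 + (-159778 - 232603)/(-114) = 457900 - 392381*(-1/114) = 457900 + 392381/114 = 52592981/114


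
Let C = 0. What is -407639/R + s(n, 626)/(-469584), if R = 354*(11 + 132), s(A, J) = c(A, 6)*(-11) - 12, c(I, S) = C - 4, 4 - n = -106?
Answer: -3987966085/495235026 ≈ -8.0527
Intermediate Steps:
n = 110 (n = 4 - 1*(-106) = 4 + 106 = 110)
c(I, S) = -4 (c(I, S) = 0 - 4 = -4)
s(A, J) = 32 (s(A, J) = -4*(-11) - 12 = 44 - 12 = 32)
R = 50622 (R = 354*143 = 50622)
-407639/R + s(n, 626)/(-469584) = -407639/50622 + 32/(-469584) = -407639*1/50622 + 32*(-1/469584) = -407639/50622 - 2/29349 = -3987966085/495235026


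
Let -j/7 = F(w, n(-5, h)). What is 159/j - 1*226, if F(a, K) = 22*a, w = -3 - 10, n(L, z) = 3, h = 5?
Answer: -452293/2002 ≈ -225.92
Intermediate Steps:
w = -13
j = 2002 (j = -154*(-13) = -7*(-286) = 2002)
159/j - 1*226 = 159/2002 - 1*226 = 159*(1/2002) - 226 = 159/2002 - 226 = -452293/2002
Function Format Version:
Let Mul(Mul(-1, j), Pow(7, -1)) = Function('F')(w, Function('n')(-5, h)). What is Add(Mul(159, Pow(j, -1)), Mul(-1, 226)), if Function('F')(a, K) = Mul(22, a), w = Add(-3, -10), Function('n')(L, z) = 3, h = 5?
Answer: Rational(-452293, 2002) ≈ -225.92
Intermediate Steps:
w = -13
j = 2002 (j = Mul(-7, Mul(22, -13)) = Mul(-7, -286) = 2002)
Add(Mul(159, Pow(j, -1)), Mul(-1, 226)) = Add(Mul(159, Pow(2002, -1)), Mul(-1, 226)) = Add(Mul(159, Rational(1, 2002)), -226) = Add(Rational(159, 2002), -226) = Rational(-452293, 2002)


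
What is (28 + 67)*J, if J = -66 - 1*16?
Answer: -7790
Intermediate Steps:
J = -82 (J = -66 - 16 = -82)
(28 + 67)*J = (28 + 67)*(-82) = 95*(-82) = -7790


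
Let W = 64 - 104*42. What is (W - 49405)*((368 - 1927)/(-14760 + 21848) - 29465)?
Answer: 11217096667611/7088 ≈ 1.5825e+9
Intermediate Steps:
W = -4304 (W = 64 - 4368 = -4304)
(W - 49405)*((368 - 1927)/(-14760 + 21848) - 29465) = (-4304 - 49405)*((368 - 1927)/(-14760 + 21848) - 29465) = -53709*(-1559/7088 - 29465) = -53709*(-208849479/7088) = 11217096667611/7088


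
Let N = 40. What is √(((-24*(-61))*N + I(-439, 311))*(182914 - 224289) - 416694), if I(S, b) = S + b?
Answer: I*√2418040694 ≈ 49174.0*I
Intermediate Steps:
√(((-24*(-61))*N + I(-439, 311))*(182914 - 224289) - 416694) = √((-24*(-61)*40 + (-439 + 311))*(182914 - 224289) - 416694) = √((1464*40 - 128)*(-41375) - 416694) = √((58560 - 128)*(-41375) - 416694) = √(58432*(-41375) - 416694) = √(-2417624000 - 416694) = √(-2418040694) = I*√2418040694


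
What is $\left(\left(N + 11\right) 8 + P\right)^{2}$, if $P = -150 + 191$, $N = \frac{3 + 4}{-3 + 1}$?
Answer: $10201$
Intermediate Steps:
$N = - \frac{7}{2}$ ($N = \frac{7}{-2} = 7 \left(- \frac{1}{2}\right) = - \frac{7}{2} \approx -3.5$)
$P = 41$
$\left(\left(N + 11\right) 8 + P\right)^{2} = \left(\left(- \frac{7}{2} + 11\right) 8 + 41\right)^{2} = \left(\frac{15}{2} \cdot 8 + 41\right)^{2} = \left(60 + 41\right)^{2} = 101^{2} = 10201$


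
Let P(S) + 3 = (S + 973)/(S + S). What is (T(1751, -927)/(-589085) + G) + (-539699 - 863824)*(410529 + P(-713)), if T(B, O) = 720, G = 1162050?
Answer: -48401255006514704850/84003521 ≈ -5.7618e+11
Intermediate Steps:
P(S) = -3 + (973 + S)/(2*S) (P(S) = -3 + (S + 973)/(S + S) = -3 + (973 + S)/((2*S)) = -3 + (973 + S)*(1/(2*S)) = -3 + (973 + S)/(2*S))
(T(1751, -927)/(-589085) + G) + (-539699 - 863824)*(410529 + P(-713)) = (720/(-589085) + 1162050) + (-539699 - 863824)*(410529 + (1/2)*(973 - 5*(-713))/(-713)) = (720*(-1/589085) + 1162050) - 1403523*(410529 + (1/2)*(-1/713)*(973 + 3565)) = (-144/117817 + 1162050) - 1403523*(410529 + (1/2)*(-1/713)*4538) = 136909244706/117817 - 1403523*(410529 - 2269/713) = 136909244706/117817 - 1403523*292704908/713 = 136909244706/117817 - 410818070590884/713 = -48401255006514704850/84003521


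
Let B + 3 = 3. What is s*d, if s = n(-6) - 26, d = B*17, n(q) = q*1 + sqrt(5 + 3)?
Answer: 0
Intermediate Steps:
B = 0 (B = -3 + 3 = 0)
n(q) = q + 2*sqrt(2) (n(q) = q + sqrt(8) = q + 2*sqrt(2))
d = 0 (d = 0*17 = 0)
s = -32 + 2*sqrt(2) (s = (-6 + 2*sqrt(2)) - 26 = -32 + 2*sqrt(2) ≈ -29.172)
s*d = (-32 + 2*sqrt(2))*0 = 0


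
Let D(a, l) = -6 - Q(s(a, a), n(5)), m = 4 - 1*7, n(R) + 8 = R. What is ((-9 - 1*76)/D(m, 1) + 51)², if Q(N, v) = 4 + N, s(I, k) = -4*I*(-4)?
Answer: 3433609/1444 ≈ 2377.8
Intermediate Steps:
n(R) = -8 + R
m = -3 (m = 4 - 7 = -3)
s(I, k) = 16*I
D(a, l) = -10 - 16*a (D(a, l) = -6 - (4 + 16*a) = -6 + (-4 - 16*a) = -10 - 16*a)
((-9 - 1*76)/D(m, 1) + 51)² = ((-9 - 1*76)/(-10 - 16*(-3)) + 51)² = ((-9 - 76)/(-10 + 48) + 51)² = (-85/38 + 51)² = (1853/38)² = 3433609/1444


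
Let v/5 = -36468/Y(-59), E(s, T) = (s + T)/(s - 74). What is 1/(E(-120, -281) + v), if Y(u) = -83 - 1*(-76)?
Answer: 1358/35376767 ≈ 3.8387e-5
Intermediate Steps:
E(s, T) = (T + s)/(-74 + s)
Y(u) = -7 (Y(u) = -83 + 76 = -7)
v = 182340/7 (v = 5*(-36468/(-7)) = 5*(-36468*(-⅐)) = 5*(36468/7) = 182340/7 ≈ 26049.)
1/(E(-120, -281) + v) = 1/((-281 - 120)/(-74 - 120) + 182340/7) = 1/(-401/(-194) + 182340/7) = 1/(-1/194*(-401) + 182340/7) = 1/(401/194 + 182340/7) = 1/(35376767/1358) = 1358/35376767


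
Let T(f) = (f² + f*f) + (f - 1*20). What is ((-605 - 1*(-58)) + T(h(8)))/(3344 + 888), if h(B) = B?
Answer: -431/4232 ≈ -0.10184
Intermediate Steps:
T(f) = -20 + f + 2*f² (T(f) = (f² + f²) + (f - 20) = 2*f² + (-20 + f) = -20 + f + 2*f²)
((-605 - 1*(-58)) + T(h(8)))/(3344 + 888) = ((-605 - 1*(-58)) + (-20 + 8 + 2*8²))/(3344 + 888) = ((-605 + 58) + (-20 + 8 + 2*64))/4232 = (-547 + (-20 + 8 + 128))*(1/4232) = (-547 + 116)*(1/4232) = -431*1/4232 = -431/4232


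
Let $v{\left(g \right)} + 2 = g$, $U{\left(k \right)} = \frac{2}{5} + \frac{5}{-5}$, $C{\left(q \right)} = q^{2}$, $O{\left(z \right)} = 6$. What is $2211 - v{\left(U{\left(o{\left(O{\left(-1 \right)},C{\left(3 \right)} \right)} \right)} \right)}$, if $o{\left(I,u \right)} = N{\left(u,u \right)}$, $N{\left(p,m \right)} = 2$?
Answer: $\frac{11068}{5} \approx 2213.6$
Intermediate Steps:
$o{\left(I,u \right)} = 2$
$U{\left(k \right)} = - \frac{3}{5}$ ($U{\left(k \right)} = 2 \cdot \frac{1}{5} + 5 \left(- \frac{1}{5}\right) = \frac{2}{5} - 1 = - \frac{3}{5}$)
$v{\left(g \right)} = -2 + g$
$2211 - v{\left(U{\left(o{\left(O{\left(-1 \right)},C{\left(3 \right)} \right)} \right)} \right)} = 2211 - \left(-2 - \frac{3}{5}\right) = 2211 - - \frac{13}{5} = 2211 + \frac{13}{5} = \frac{11068}{5}$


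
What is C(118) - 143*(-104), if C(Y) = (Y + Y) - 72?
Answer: 15036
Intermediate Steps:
C(Y) = -72 + 2*Y (C(Y) = 2*Y - 72 = -72 + 2*Y)
C(118) - 143*(-104) = (-72 + 2*118) - 143*(-104) = (-72 + 236) + 14872 = 164 + 14872 = 15036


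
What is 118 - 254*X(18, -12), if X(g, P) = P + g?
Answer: -1406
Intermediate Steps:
118 - 254*X(18, -12) = 118 - 254*(-12 + 18) = 118 - 254*6 = 118 - 1524 = -1406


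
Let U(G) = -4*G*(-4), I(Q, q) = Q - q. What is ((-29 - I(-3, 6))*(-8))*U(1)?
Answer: 2560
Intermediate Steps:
U(G) = 16*G
((-29 - I(-3, 6))*(-8))*U(1) = ((-29 - (-3 - 1*6))*(-8))*(16*1) = ((-29 - (-3 - 6))*(-8))*16 = ((-29 - 1*(-9))*(-8))*16 = ((-29 + 9)*(-8))*16 = -20*(-8)*16 = 160*16 = 2560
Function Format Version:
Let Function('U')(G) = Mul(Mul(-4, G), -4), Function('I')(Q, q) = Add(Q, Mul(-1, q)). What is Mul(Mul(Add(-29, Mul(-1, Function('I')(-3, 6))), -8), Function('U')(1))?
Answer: 2560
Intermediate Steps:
Function('U')(G) = Mul(16, G)
Mul(Mul(Add(-29, Mul(-1, Function('I')(-3, 6))), -8), Function('U')(1)) = Mul(Mul(Add(-29, Mul(-1, Add(-3, Mul(-1, 6)))), -8), Mul(16, 1)) = Mul(Mul(Add(-29, Mul(-1, Add(-3, -6))), -8), 16) = Mul(Mul(Add(-29, Mul(-1, -9)), -8), 16) = Mul(Mul(Add(-29, 9), -8), 16) = Mul(Mul(-20, -8), 16) = Mul(160, 16) = 2560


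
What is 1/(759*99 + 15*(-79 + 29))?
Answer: 1/74391 ≈ 1.3442e-5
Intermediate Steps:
1/(759*99 + 15*(-79 + 29)) = 1/(75141 + 15*(-50)) = 1/(75141 - 750) = 1/74391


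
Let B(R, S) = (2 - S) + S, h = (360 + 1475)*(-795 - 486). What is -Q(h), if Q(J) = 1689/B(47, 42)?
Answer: -1689/2 ≈ -844.50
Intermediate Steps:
h = -2350635 (h = 1835*(-1281) = -2350635)
B(R, S) = 2
Q(J) = 1689/2
-Q(h) = -1*1689/2 = -1689/2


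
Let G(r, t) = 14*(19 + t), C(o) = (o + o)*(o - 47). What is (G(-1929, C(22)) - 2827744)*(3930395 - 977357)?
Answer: -8395126763364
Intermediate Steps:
C(o) = 2*o*(-47 + o) (C(o) = (2*o)*(-47 + o) = 2*o*(-47 + o))
G(r, t) = 266 + 14*t
(G(-1929, C(22)) - 2827744)*(3930395 - 977357) = ((266 + 14*(2*22*(-47 + 22))) - 2827744)*(3930395 - 977357) = ((266 + 14*(2*22*(-25))) - 2827744)*2953038 = ((266 + 14*(-1100)) - 2827744)*2953038 = ((266 - 15400) - 2827744)*2953038 = (-15134 - 2827744)*2953038 = -2842878*2953038 = -8395126763364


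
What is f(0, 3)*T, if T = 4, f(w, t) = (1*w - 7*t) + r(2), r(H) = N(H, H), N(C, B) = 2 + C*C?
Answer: -60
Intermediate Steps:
N(C, B) = 2 + C**2
r(H) = 2 + H**2
f(w, t) = 6 + w - 7*t (f(w, t) = (1*w - 7*t) + (2 + 2**2) = (w - 7*t) + (2 + 4) = (w - 7*t) + 6 = 6 + w - 7*t)
f(0, 3)*T = (6 + 0 - 7*3)*4 = (6 + 0 - 21)*4 = -15*4 = -60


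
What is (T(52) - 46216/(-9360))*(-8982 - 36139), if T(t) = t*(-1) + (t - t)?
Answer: 2484497623/1170 ≈ 2.1235e+6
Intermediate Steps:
T(t) = -t (T(t) = -t + 0 = -t)
(T(52) - 46216/(-9360))*(-8982 - 36139) = (-1*52 - 46216/(-9360))*(-8982 - 36139) = (-52 - 46216*(-1/9360))*(-45121) = (-52 + 5777/1170)*(-45121) = -55063/1170*(-45121) = 2484497623/1170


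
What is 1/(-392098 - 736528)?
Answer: -1/1128626 ≈ -8.8603e-7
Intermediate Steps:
1/(-392098 - 736528) = 1/(-1128626) = -1/1128626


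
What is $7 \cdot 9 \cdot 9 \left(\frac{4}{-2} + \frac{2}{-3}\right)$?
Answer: $-1512$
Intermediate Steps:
$7 \cdot 9 \cdot 9 \left(\frac{4}{-2} + \frac{2}{-3}\right) = 7 \cdot 81 \left(4 \left(- \frac{1}{2}\right) + 2 \left(- \frac{1}{3}\right)\right) = 7 \cdot 81 \left(-2 - \frac{2}{3}\right) = 7 \cdot 81 \left(- \frac{8}{3}\right) = 7 \left(-216\right) = -1512$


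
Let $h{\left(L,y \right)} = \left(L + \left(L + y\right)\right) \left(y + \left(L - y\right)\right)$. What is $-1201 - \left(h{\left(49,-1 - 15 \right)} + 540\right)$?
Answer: $-5759$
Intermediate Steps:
$h{\left(L,y \right)} = L \left(y + 2 L\right)$ ($h{\left(L,y \right)} = \left(y + 2 L\right) L = L \left(y + 2 L\right)$)
$-1201 - \left(h{\left(49,-1 - 15 \right)} + 540\right) = -1201 - \left(49 \left(\left(-1 - 15\right) + 2 \cdot 49\right) + 540\right) = -1201 - \left(49 \left(-16 + 98\right) + 540\right) = -1201 - \left(49 \cdot 82 + 540\right) = -1201 - \left(4018 + 540\right) = -1201 - 4558 = -5759$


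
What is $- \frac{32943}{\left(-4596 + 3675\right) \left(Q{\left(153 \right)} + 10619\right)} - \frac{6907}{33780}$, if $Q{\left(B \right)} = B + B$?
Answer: $- \frac{4558993429}{22659455100} \approx -0.2012$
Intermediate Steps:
$Q{\left(B \right)} = 2 B$
$- \frac{32943}{\left(-4596 + 3675\right) \left(Q{\left(153 \right)} + 10619\right)} - \frac{6907}{33780} = - \frac{32943}{\left(-4596 + 3675\right) \left(2 \cdot 153 + 10619\right)} - \frac{6907}{33780} = - \frac{32943}{\left(-921\right) \left(306 + 10619\right)} - \frac{6907}{33780} = - \frac{32943}{\left(-921\right) 10925} - \frac{6907}{33780} = - \frac{32943}{-10061925} - \frac{6907}{33780} = \left(-32943\right) \left(- \frac{1}{10061925}\right) - \frac{6907}{33780} = \frac{10981}{3353975} - \frac{6907}{33780} = - \frac{4558993429}{22659455100}$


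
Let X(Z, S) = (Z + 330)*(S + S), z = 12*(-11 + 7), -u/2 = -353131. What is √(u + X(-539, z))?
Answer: √726326 ≈ 852.25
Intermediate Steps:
u = 706262 (u = -2*(-353131) = 706262)
z = -48 (z = 12*(-4) = -48)
X(Z, S) = 2*S*(330 + Z) (X(Z, S) = (330 + Z)*(2*S) = 2*S*(330 + Z))
√(u + X(-539, z)) = √(706262 + 2*(-48)*(330 - 539)) = √(706262 + 2*(-48)*(-209)) = √(706262 + 20064) = √726326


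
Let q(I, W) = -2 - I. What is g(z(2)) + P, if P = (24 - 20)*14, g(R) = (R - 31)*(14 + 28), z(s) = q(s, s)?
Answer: -1414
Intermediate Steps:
z(s) = -2 - s
g(R) = -1302 + 42*R (g(R) = (-31 + R)*42 = -1302 + 42*R)
P = 56 (P = 4*14 = 56)
g(z(2)) + P = (-1302 + 42*(-2 - 1*2)) + 56 = (-1302 + 42*(-2 - 2)) + 56 = (-1302 + 42*(-4)) + 56 = (-1302 - 168) + 56 = -1470 + 56 = -1414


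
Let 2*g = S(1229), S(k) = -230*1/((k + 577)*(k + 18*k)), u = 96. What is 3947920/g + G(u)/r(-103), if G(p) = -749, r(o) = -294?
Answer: -1398527013535907/966 ≈ -1.4478e+12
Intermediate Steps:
S(k) = -230/(19*k*(577 + k)) (S(k) = -230*1/(19*k*(577 + k)) = -230/(19*k*(577 + k)))
g = -115/42171906 (g = (-230/19/(1229*(577 + 1229)))/2 = (-230/19*1/1229/1806)/2 = (-230/19*1/1229*1/1806)/2 = (1/2)*(-115/21085953) = -115/42171906 ≈ -2.7269e-6)
3947920/g + G(u)/r(-103) = 3947920/(-115/42171906) - 749/(-294) = 3947920*(-42171906/115) - 749*(-1/294) = -33298262227104/23 + 107/42 = -1398527013535907/966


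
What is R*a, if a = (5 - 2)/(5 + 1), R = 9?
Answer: 9/2 ≈ 4.5000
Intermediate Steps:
a = ½ (a = 3/6 = 3*(⅙) = ½ ≈ 0.50000)
R*a = 9*(½) = 9/2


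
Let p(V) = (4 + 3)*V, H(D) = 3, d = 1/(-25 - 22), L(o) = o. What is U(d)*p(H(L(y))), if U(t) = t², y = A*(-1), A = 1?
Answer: 21/2209 ≈ 0.0095066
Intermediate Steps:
y = -1 (y = 1*(-1) = -1)
d = -1/47 (d = 1/(-47) = -1/47 ≈ -0.021277)
p(V) = 7*V
U(d)*p(H(L(y))) = (-1/47)²*(7*3) = (1/2209)*21 = 21/2209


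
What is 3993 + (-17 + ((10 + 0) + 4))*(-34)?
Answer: 4095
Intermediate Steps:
3993 + (-17 + ((10 + 0) + 4))*(-34) = 3993 + (-17 + (10 + 4))*(-34) = 3993 + (-17 + 14)*(-34) = 3993 - 3*(-34) = 3993 + 102 = 4095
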